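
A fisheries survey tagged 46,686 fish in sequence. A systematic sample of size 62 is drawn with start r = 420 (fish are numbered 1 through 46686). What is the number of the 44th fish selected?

k = 46686/62 = 753
44th selection = r + (44−1)·k = 420 + 43×753 = 420 + 32379 = 32799

32799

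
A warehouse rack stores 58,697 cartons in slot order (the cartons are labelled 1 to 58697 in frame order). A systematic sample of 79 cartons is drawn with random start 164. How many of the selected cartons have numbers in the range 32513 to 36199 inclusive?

k = 58697/79 = 743
First selection ≥ 32513: 164 + ⌈(32513−164)/743⌉·743 = 164 + 44×743 = 32856
Last selection ≤ 36199: 164 + ⌊(36199−164)/743⌋·743 = 164 + 48×743 = 35828
Count = 48 − 44 + 1 = 5

5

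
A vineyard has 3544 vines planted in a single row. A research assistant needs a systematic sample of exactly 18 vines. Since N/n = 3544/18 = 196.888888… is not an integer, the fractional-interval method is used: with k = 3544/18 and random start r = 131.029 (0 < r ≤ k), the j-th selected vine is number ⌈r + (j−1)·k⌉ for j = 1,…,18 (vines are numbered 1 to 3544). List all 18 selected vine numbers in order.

132, 328, 525, 722, 919, 1116, 1313, 1510, 1707, 1904, 2100, 2297, 2494, 2691, 2888, 3085, 3282, 3479

j=1: r + 0k = 131.029 → ⌈·⌉ = 132
j=2: r + 1k = 327.917888… → ⌈·⌉ = 328
j=3: r + 2k = 524.806777… → ⌈·⌉ = 525
j=4: r + 3k = 721.695666… → ⌈·⌉ = 722
j=5: r + 4k = 918.584555… → ⌈·⌉ = 919
j=6: r + 5k = 1115.473444… → ⌈·⌉ = 1116
j=7: r + 6k = 1312.362333… → ⌈·⌉ = 1313
j=8: r + 7k = 1509.251222… → ⌈·⌉ = 1510
j=9: r + 8k = 1706.140111… → ⌈·⌉ = 1707
j=10: r + 9k = 1903.029 → ⌈·⌉ = 1904
j=11: r + 10k = 2099.917888… → ⌈·⌉ = 2100
j=12: r + 11k = 2296.806777… → ⌈·⌉ = 2297
j=13: r + 12k = 2493.695666… → ⌈·⌉ = 2494
j=14: r + 13k = 2690.584555… → ⌈·⌉ = 2691
j=15: r + 14k = 2887.473444… → ⌈·⌉ = 2888
j=16: r + 15k = 3084.362333… → ⌈·⌉ = 3085
j=17: r + 16k = 3281.251222… → ⌈·⌉ = 3282
j=18: r + 17k = 3478.140111… → ⌈·⌉ = 3479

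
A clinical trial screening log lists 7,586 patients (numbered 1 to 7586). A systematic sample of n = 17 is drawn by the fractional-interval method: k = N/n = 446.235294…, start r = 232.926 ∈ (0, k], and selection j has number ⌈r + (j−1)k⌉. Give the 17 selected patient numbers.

233, 680, 1126, 1572, 2018, 2465, 2911, 3357, 3803, 4250, 4696, 5142, 5588, 6034, 6481, 6927, 7373

j=1: r + 0k = 232.926 → ⌈·⌉ = 233
j=2: r + 1k = 679.161294… → ⌈·⌉ = 680
j=3: r + 2k = 1125.396588… → ⌈·⌉ = 1126
j=4: r + 3k = 1571.631882… → ⌈·⌉ = 1572
j=5: r + 4k = 2017.867176… → ⌈·⌉ = 2018
j=6: r + 5k = 2464.102470… → ⌈·⌉ = 2465
j=7: r + 6k = 2910.337764… → ⌈·⌉ = 2911
j=8: r + 7k = 3356.573058… → ⌈·⌉ = 3357
j=9: r + 8k = 3802.808352… → ⌈·⌉ = 3803
j=10: r + 9k = 4249.043647… → ⌈·⌉ = 4250
j=11: r + 10k = 4695.278941… → ⌈·⌉ = 4696
j=12: r + 11k = 5141.514235… → ⌈·⌉ = 5142
j=13: r + 12k = 5587.749529… → ⌈·⌉ = 5588
j=14: r + 13k = 6033.984823… → ⌈·⌉ = 6034
j=15: r + 14k = 6480.220117… → ⌈·⌉ = 6481
j=16: r + 15k = 6926.455411… → ⌈·⌉ = 6927
j=17: r + 16k = 7372.690705… → ⌈·⌉ = 7373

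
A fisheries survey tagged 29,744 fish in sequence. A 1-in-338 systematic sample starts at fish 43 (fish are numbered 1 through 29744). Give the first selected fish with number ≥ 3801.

4099

k = 338
Steps past start: ⌈(3801 − 43)/338⌉ = ⌈3758/338⌉ = 12
Selected fish: 43 + 12×338 = 4099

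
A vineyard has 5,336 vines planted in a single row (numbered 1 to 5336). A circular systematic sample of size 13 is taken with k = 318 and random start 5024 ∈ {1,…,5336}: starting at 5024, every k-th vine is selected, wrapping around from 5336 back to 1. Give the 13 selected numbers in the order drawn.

5024, 6, 324, 642, 960, 1278, 1596, 1914, 2232, 2550, 2868, 3186, 3504

Selection 1: 5024
Selection 2: 5024 + 318 = 5342 → 5342 − 5336 = 6
Selection 3: 6 + 318 = 324
Selection 4: 324 + 318 = 642
Selection 5: 642 + 318 = 960
Selection 6: 960 + 318 = 1278
Selection 7: 1278 + 318 = 1596
Selection 8: 1596 + 318 = 1914
Selection 9: 1914 + 318 = 2232
Selection 10: 2232 + 318 = 2550
Selection 11: 2550 + 318 = 2868
Selection 12: 2868 + 318 = 3186
Selection 13: 3186 + 318 = 3504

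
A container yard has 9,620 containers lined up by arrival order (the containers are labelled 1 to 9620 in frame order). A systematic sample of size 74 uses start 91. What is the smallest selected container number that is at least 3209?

k = 9620/74 = 130
Steps past start: ⌈(3209 − 91)/130⌉ = ⌈3118/130⌉ = 24
Selected container: 91 + 24×130 = 3211

3211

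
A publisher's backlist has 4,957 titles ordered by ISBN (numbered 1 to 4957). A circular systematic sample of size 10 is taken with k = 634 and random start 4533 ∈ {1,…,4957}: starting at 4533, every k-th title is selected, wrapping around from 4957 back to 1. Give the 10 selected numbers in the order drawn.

4533, 210, 844, 1478, 2112, 2746, 3380, 4014, 4648, 325

Selection 1: 4533
Selection 2: 4533 + 634 = 5167 → 5167 − 4957 = 210
Selection 3: 210 + 634 = 844
Selection 4: 844 + 634 = 1478
Selection 5: 1478 + 634 = 2112
Selection 6: 2112 + 634 = 2746
Selection 7: 2746 + 634 = 3380
Selection 8: 3380 + 634 = 4014
Selection 9: 4014 + 634 = 4648
Selection 10: 4648 + 634 = 5282 → 5282 − 4957 = 325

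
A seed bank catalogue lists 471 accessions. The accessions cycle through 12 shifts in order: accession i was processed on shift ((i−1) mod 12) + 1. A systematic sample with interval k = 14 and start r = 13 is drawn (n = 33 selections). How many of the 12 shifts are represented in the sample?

Consecutive selections differ by k = 14, so their shift numbers differ by 14 mod 12 = 2.
gcd(14, 12) = 2, so the sample visits 12/2 = 6 distinct residues mod 12.
Start 13 is shift 1; the shifts hit are 1, 3, 5, 7, 9, 11.

6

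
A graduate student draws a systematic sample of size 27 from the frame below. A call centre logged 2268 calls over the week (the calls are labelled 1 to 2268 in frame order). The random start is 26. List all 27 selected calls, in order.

k = N/n = 2268/27 = 84
call 1: 26
call 2: 26 + 84 = 110
call 3: 110 + 84 = 194
call 4: 194 + 84 = 278
call 5: 278 + 84 = 362
call 6: 362 + 84 = 446
call 7: 446 + 84 = 530
call 8: 530 + 84 = 614
call 9: 614 + 84 = 698
call 10: 698 + 84 = 782
call 11: 782 + 84 = 866
call 12: 866 + 84 = 950
call 13: 950 + 84 = 1034
call 14: 1034 + 84 = 1118
call 15: 1118 + 84 = 1202
call 16: 1202 + 84 = 1286
call 17: 1286 + 84 = 1370
call 18: 1370 + 84 = 1454
call 19: 1454 + 84 = 1538
call 20: 1538 + 84 = 1622
call 21: 1622 + 84 = 1706
call 22: 1706 + 84 = 1790
call 23: 1790 + 84 = 1874
call 24: 1874 + 84 = 1958
call 25: 1958 + 84 = 2042
call 26: 2042 + 84 = 2126
call 27: 2126 + 84 = 2210

26, 110, 194, 278, 362, 446, 530, 614, 698, 782, 866, 950, 1034, 1118, 1202, 1286, 1370, 1454, 1538, 1622, 1706, 1790, 1874, 1958, 2042, 2126, 2210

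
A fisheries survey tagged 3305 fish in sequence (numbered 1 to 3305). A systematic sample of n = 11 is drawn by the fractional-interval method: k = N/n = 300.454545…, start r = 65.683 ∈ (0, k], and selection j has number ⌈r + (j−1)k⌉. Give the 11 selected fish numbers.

j=1: r + 0k = 65.683 → ⌈·⌉ = 66
j=2: r + 1k = 366.137545… → ⌈·⌉ = 367
j=3: r + 2k = 666.592090… → ⌈·⌉ = 667
j=4: r + 3k = 967.046636… → ⌈·⌉ = 968
j=5: r + 4k = 1267.501181… → ⌈·⌉ = 1268
j=6: r + 5k = 1567.955727… → ⌈·⌉ = 1568
j=7: r + 6k = 1868.410272… → ⌈·⌉ = 1869
j=8: r + 7k = 2168.864818… → ⌈·⌉ = 2169
j=9: r + 8k = 2469.319363… → ⌈·⌉ = 2470
j=10: r + 9k = 2769.773909… → ⌈·⌉ = 2770
j=11: r + 10k = 3070.228454… → ⌈·⌉ = 3071

66, 367, 667, 968, 1268, 1568, 1869, 2169, 2470, 2770, 3071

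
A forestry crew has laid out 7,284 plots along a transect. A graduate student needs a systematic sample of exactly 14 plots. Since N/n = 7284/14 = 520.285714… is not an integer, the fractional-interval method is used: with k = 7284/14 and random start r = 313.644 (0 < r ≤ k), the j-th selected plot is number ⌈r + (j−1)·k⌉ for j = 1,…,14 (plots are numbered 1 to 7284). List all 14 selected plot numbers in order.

j=1: r + 0k = 313.644 → ⌈·⌉ = 314
j=2: r + 1k = 833.929714… → ⌈·⌉ = 834
j=3: r + 2k = 1354.215428… → ⌈·⌉ = 1355
j=4: r + 3k = 1874.501142… → ⌈·⌉ = 1875
j=5: r + 4k = 2394.786857… → ⌈·⌉ = 2395
j=6: r + 5k = 2915.072571… → ⌈·⌉ = 2916
j=7: r + 6k = 3435.358285… → ⌈·⌉ = 3436
j=8: r + 7k = 3955.644 → ⌈·⌉ = 3956
j=9: r + 8k = 4475.929714… → ⌈·⌉ = 4476
j=10: r + 9k = 4996.215428… → ⌈·⌉ = 4997
j=11: r + 10k = 5516.501142… → ⌈·⌉ = 5517
j=12: r + 11k = 6036.786857… → ⌈·⌉ = 6037
j=13: r + 12k = 6557.072571… → ⌈·⌉ = 6558
j=14: r + 13k = 7077.358285… → ⌈·⌉ = 7078

314, 834, 1355, 1875, 2395, 2916, 3436, 3956, 4476, 4997, 5517, 6037, 6558, 7078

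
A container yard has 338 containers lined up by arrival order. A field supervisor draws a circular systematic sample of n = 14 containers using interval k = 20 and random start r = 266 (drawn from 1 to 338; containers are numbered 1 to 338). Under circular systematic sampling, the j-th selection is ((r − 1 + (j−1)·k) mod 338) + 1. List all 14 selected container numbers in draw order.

266, 286, 306, 326, 8, 28, 48, 68, 88, 108, 128, 148, 168, 188

Selection 1: 266
Selection 2: 266 + 20 = 286
Selection 3: 286 + 20 = 306
Selection 4: 306 + 20 = 326
Selection 5: 326 + 20 = 346 → 346 − 338 = 8
Selection 6: 8 + 20 = 28
Selection 7: 28 + 20 = 48
Selection 8: 48 + 20 = 68
Selection 9: 68 + 20 = 88
Selection 10: 88 + 20 = 108
Selection 11: 108 + 20 = 128
Selection 12: 128 + 20 = 148
Selection 13: 148 + 20 = 168
Selection 14: 168 + 20 = 188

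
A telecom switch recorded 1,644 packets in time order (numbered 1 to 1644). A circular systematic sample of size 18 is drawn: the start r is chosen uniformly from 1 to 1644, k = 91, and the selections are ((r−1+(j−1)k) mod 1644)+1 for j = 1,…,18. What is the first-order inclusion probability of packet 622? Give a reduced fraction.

For each position j, as r ranges over 1…1644 the j-th selection hits every packet exactly once, so packet 622 is selected for exactly 18 of the 1644 starts.
Inclusion probability = 18/1644 = 3/274.

3/274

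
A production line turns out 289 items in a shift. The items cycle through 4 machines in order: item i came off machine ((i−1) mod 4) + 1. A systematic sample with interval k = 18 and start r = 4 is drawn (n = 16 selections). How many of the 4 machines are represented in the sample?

Consecutive selections differ by k = 18, so their machine numbers differ by 18 mod 4 = 2.
gcd(18, 4) = 2, so the sample visits 4/2 = 2 distinct residues mod 4.
Start 4 is machine 4; the machines hit are 2, 4.

2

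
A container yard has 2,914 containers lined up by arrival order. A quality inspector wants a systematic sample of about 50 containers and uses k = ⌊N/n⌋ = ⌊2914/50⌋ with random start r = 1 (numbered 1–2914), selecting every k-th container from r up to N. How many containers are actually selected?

k = ⌊2914/50⌋ = 58
Achieved size = ⌊(2914 − 1)/58⌋ + 1 = ⌊2913/58⌋ + 1 = 50 + 1 = 51
(last selection: 1 + 50×58 = 2901 ≤ 2914; next would be 2959 > 2914)

51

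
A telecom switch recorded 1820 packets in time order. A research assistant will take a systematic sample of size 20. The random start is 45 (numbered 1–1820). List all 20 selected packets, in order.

k = N/n = 1820/20 = 91
packet 1: 45
packet 2: 45 + 91 = 136
packet 3: 136 + 91 = 227
packet 4: 227 + 91 = 318
packet 5: 318 + 91 = 409
packet 6: 409 + 91 = 500
packet 7: 500 + 91 = 591
packet 8: 591 + 91 = 682
packet 9: 682 + 91 = 773
packet 10: 773 + 91 = 864
packet 11: 864 + 91 = 955
packet 12: 955 + 91 = 1046
packet 13: 1046 + 91 = 1137
packet 14: 1137 + 91 = 1228
packet 15: 1228 + 91 = 1319
packet 16: 1319 + 91 = 1410
packet 17: 1410 + 91 = 1501
packet 18: 1501 + 91 = 1592
packet 19: 1592 + 91 = 1683
packet 20: 1683 + 91 = 1774

45, 136, 227, 318, 409, 500, 591, 682, 773, 864, 955, 1046, 1137, 1228, 1319, 1410, 1501, 1592, 1683, 1774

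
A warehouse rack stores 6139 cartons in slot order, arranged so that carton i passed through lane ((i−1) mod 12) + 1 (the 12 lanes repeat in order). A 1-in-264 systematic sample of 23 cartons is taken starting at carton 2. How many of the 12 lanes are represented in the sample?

Consecutive selections differ by k = 264, so their lane numbers differ by 264 mod 12 = 0.
gcd(264, 12) = 12, so the sample visits 12/12 = 1 distinct residues mod 12.
Start 2 is lane 2; the lanes hit are 2.

1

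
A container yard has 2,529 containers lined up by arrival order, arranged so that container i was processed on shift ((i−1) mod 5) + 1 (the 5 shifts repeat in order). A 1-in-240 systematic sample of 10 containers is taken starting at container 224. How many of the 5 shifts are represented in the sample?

Consecutive selections differ by k = 240, so their shift numbers differ by 240 mod 5 = 0.
gcd(240, 5) = 5, so the sample visits 5/5 = 1 distinct residues mod 5.
Start 224 is shift 4; the shifts hit are 4.

1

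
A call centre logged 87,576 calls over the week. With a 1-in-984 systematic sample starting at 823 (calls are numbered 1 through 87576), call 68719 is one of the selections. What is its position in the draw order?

70

k = 984
position = (68719 − 823)/984 + 1 = 67896/984 + 1 = 69 + 1 = 70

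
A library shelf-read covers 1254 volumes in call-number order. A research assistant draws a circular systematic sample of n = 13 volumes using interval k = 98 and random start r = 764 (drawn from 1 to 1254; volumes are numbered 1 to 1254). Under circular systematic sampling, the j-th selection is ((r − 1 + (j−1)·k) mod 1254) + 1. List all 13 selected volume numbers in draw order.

Selection 1: 764
Selection 2: 764 + 98 = 862
Selection 3: 862 + 98 = 960
Selection 4: 960 + 98 = 1058
Selection 5: 1058 + 98 = 1156
Selection 6: 1156 + 98 = 1254
Selection 7: 1254 + 98 = 1352 → 1352 − 1254 = 98
Selection 8: 98 + 98 = 196
Selection 9: 196 + 98 = 294
Selection 10: 294 + 98 = 392
Selection 11: 392 + 98 = 490
Selection 12: 490 + 98 = 588
Selection 13: 588 + 98 = 686

764, 862, 960, 1058, 1156, 1254, 98, 196, 294, 392, 490, 588, 686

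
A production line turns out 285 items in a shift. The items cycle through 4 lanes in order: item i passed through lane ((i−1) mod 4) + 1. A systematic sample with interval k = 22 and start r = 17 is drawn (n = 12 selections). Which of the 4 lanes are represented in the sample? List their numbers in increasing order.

Consecutive selections differ by k = 22, so their lane numbers differ by 22 mod 4 = 2.
gcd(22, 4) = 2, so the sample visits 4/2 = 2 distinct residues mod 4.
Start 17 is lane 1; the lanes hit are 1, 3.

1, 3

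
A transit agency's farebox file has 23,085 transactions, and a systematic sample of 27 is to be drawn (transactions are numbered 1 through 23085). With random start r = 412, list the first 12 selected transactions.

412, 1267, 2122, 2977, 3832, 4687, 5542, 6397, 7252, 8107, 8962, 9817

k = N/n = 23085/27 = 855
transaction 1: 412
transaction 2: 412 + 855 = 1267
transaction 3: 1267 + 855 = 2122
transaction 4: 2122 + 855 = 2977
transaction 5: 2977 + 855 = 3832
transaction 6: 3832 + 855 = 4687
transaction 7: 4687 + 855 = 5542
transaction 8: 5542 + 855 = 6397
transaction 9: 6397 + 855 = 7252
transaction 10: 7252 + 855 = 8107
transaction 11: 8107 + 855 = 8962
transaction 12: 8962 + 855 = 9817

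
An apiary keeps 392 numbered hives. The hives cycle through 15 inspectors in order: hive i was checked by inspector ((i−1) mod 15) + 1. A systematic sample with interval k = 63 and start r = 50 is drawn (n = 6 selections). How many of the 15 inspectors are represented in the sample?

5

Consecutive selections differ by k = 63, so their inspector numbers differ by 63 mod 15 = 3.
gcd(63, 15) = 3, so the sample visits 15/3 = 5 distinct residues mod 15.
Start 50 is inspector 5; the inspectors hit are 2, 5, 8, 11, 14.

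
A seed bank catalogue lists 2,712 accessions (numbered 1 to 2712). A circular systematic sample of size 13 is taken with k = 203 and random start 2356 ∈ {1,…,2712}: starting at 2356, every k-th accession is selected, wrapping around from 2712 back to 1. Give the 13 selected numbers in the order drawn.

Selection 1: 2356
Selection 2: 2356 + 203 = 2559
Selection 3: 2559 + 203 = 2762 → 2762 − 2712 = 50
Selection 4: 50 + 203 = 253
Selection 5: 253 + 203 = 456
Selection 6: 456 + 203 = 659
Selection 7: 659 + 203 = 862
Selection 8: 862 + 203 = 1065
Selection 9: 1065 + 203 = 1268
Selection 10: 1268 + 203 = 1471
Selection 11: 1471 + 203 = 1674
Selection 12: 1674 + 203 = 1877
Selection 13: 1877 + 203 = 2080

2356, 2559, 50, 253, 456, 659, 862, 1065, 1268, 1471, 1674, 1877, 2080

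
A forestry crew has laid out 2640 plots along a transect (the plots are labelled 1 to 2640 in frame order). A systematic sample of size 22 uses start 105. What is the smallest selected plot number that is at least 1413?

1425

k = 2640/22 = 120
Steps past start: ⌈(1413 − 105)/120⌉ = ⌈1308/120⌉ = 11
Selected plot: 105 + 11×120 = 1425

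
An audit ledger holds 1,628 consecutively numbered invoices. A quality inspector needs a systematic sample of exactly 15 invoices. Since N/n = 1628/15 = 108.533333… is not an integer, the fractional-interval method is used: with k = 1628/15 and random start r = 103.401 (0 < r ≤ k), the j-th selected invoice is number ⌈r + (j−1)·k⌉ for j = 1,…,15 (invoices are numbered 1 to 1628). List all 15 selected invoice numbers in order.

j=1: r + 0k = 103.401 → ⌈·⌉ = 104
j=2: r + 1k = 211.934333… → ⌈·⌉ = 212
j=3: r + 2k = 320.467666… → ⌈·⌉ = 321
j=4: r + 3k = 429.001 → ⌈·⌉ = 430
j=5: r + 4k = 537.534333… → ⌈·⌉ = 538
j=6: r + 5k = 646.067666… → ⌈·⌉ = 647
j=7: r + 6k = 754.601 → ⌈·⌉ = 755
j=8: r + 7k = 863.134333… → ⌈·⌉ = 864
j=9: r + 8k = 971.667666… → ⌈·⌉ = 972
j=10: r + 9k = 1080.201 → ⌈·⌉ = 1081
j=11: r + 10k = 1188.734333… → ⌈·⌉ = 1189
j=12: r + 11k = 1297.267666… → ⌈·⌉ = 1298
j=13: r + 12k = 1405.801 → ⌈·⌉ = 1406
j=14: r + 13k = 1514.334333… → ⌈·⌉ = 1515
j=15: r + 14k = 1622.867666… → ⌈·⌉ = 1623

104, 212, 321, 430, 538, 647, 755, 864, 972, 1081, 1189, 1298, 1406, 1515, 1623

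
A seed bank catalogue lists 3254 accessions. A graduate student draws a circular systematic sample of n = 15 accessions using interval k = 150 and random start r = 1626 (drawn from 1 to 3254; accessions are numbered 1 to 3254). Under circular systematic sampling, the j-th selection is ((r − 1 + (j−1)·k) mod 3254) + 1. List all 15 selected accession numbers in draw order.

1626, 1776, 1926, 2076, 2226, 2376, 2526, 2676, 2826, 2976, 3126, 22, 172, 322, 472

Selection 1: 1626
Selection 2: 1626 + 150 = 1776
Selection 3: 1776 + 150 = 1926
Selection 4: 1926 + 150 = 2076
Selection 5: 2076 + 150 = 2226
Selection 6: 2226 + 150 = 2376
Selection 7: 2376 + 150 = 2526
Selection 8: 2526 + 150 = 2676
Selection 9: 2676 + 150 = 2826
Selection 10: 2826 + 150 = 2976
Selection 11: 2976 + 150 = 3126
Selection 12: 3126 + 150 = 3276 → 3276 − 3254 = 22
Selection 13: 22 + 150 = 172
Selection 14: 172 + 150 = 322
Selection 15: 322 + 150 = 472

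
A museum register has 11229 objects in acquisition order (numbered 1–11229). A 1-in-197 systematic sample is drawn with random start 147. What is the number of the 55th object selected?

k = 197
55th selection = r + (55−1)·k = 147 + 54×197 = 147 + 10638 = 10785

10785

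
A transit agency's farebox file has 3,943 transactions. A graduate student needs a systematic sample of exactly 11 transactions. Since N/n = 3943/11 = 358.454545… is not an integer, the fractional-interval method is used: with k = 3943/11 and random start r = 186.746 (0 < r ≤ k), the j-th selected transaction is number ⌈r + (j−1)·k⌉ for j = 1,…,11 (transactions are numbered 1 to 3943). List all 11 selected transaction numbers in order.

187, 546, 904, 1263, 1621, 1980, 2338, 2696, 3055, 3413, 3772

j=1: r + 0k = 186.746 → ⌈·⌉ = 187
j=2: r + 1k = 545.200545… → ⌈·⌉ = 546
j=3: r + 2k = 903.655090… → ⌈·⌉ = 904
j=4: r + 3k = 1262.109636… → ⌈·⌉ = 1263
j=5: r + 4k = 1620.564181… → ⌈·⌉ = 1621
j=6: r + 5k = 1979.018727… → ⌈·⌉ = 1980
j=7: r + 6k = 2337.473272… → ⌈·⌉ = 2338
j=8: r + 7k = 2695.927818… → ⌈·⌉ = 2696
j=9: r + 8k = 3054.382363… → ⌈·⌉ = 3055
j=10: r + 9k = 3412.836909… → ⌈·⌉ = 3413
j=11: r + 10k = 3771.291454… → ⌈·⌉ = 3772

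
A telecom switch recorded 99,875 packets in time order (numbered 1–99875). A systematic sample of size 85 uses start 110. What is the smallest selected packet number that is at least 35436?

k = 99875/85 = 1175
Steps past start: ⌈(35436 − 110)/1175⌉ = ⌈35326/1175⌉ = 31
Selected packet: 110 + 31×1175 = 36535

36535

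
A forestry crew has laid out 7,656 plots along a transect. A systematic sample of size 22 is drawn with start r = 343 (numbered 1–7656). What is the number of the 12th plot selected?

k = 7656/22 = 348
12th selection = r + (12−1)·k = 343 + 11×348 = 343 + 3828 = 4171

4171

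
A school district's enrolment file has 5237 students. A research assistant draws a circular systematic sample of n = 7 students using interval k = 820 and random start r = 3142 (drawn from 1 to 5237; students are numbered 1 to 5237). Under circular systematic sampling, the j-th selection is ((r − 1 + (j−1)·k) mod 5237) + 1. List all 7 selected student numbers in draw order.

3142, 3962, 4782, 365, 1185, 2005, 2825

Selection 1: 3142
Selection 2: 3142 + 820 = 3962
Selection 3: 3962 + 820 = 4782
Selection 4: 4782 + 820 = 5602 → 5602 − 5237 = 365
Selection 5: 365 + 820 = 1185
Selection 6: 1185 + 820 = 2005
Selection 7: 2005 + 820 = 2825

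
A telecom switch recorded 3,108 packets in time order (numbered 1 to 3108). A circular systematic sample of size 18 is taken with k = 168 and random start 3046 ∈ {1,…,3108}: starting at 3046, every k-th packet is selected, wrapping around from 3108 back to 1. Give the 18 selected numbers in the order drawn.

3046, 106, 274, 442, 610, 778, 946, 1114, 1282, 1450, 1618, 1786, 1954, 2122, 2290, 2458, 2626, 2794

Selection 1: 3046
Selection 2: 3046 + 168 = 3214 → 3214 − 3108 = 106
Selection 3: 106 + 168 = 274
Selection 4: 274 + 168 = 442
Selection 5: 442 + 168 = 610
Selection 6: 610 + 168 = 778
Selection 7: 778 + 168 = 946
Selection 8: 946 + 168 = 1114
Selection 9: 1114 + 168 = 1282
Selection 10: 1282 + 168 = 1450
Selection 11: 1450 + 168 = 1618
Selection 12: 1618 + 168 = 1786
Selection 13: 1786 + 168 = 1954
Selection 14: 1954 + 168 = 2122
Selection 15: 2122 + 168 = 2290
Selection 16: 2290 + 168 = 2458
Selection 17: 2458 + 168 = 2626
Selection 18: 2626 + 168 = 2794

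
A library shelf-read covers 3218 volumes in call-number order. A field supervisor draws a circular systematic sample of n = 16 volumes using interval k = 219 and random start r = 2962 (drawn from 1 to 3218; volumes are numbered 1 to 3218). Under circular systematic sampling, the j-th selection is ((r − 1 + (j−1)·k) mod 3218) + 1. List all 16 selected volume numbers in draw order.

Selection 1: 2962
Selection 2: 2962 + 219 = 3181
Selection 3: 3181 + 219 = 3400 → 3400 − 3218 = 182
Selection 4: 182 + 219 = 401
Selection 5: 401 + 219 = 620
Selection 6: 620 + 219 = 839
Selection 7: 839 + 219 = 1058
Selection 8: 1058 + 219 = 1277
Selection 9: 1277 + 219 = 1496
Selection 10: 1496 + 219 = 1715
Selection 11: 1715 + 219 = 1934
Selection 12: 1934 + 219 = 2153
Selection 13: 2153 + 219 = 2372
Selection 14: 2372 + 219 = 2591
Selection 15: 2591 + 219 = 2810
Selection 16: 2810 + 219 = 3029

2962, 3181, 182, 401, 620, 839, 1058, 1277, 1496, 1715, 1934, 2153, 2372, 2591, 2810, 3029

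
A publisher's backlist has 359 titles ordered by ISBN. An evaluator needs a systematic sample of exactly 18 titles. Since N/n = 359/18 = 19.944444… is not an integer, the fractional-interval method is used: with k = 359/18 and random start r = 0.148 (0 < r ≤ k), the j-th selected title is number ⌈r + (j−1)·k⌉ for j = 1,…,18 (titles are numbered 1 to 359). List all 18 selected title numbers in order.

1, 21, 41, 60, 80, 100, 120, 140, 160, 180, 200, 220, 240, 260, 280, 300, 320, 340

j=1: r + 0k = 0.148 → ⌈·⌉ = 1
j=2: r + 1k = 20.092444… → ⌈·⌉ = 21
j=3: r + 2k = 40.036888… → ⌈·⌉ = 41
j=4: r + 3k = 59.981333… → ⌈·⌉ = 60
j=5: r + 4k = 79.925777… → ⌈·⌉ = 80
j=6: r + 5k = 99.870222… → ⌈·⌉ = 100
j=7: r + 6k = 119.814666… → ⌈·⌉ = 120
j=8: r + 7k = 139.759111… → ⌈·⌉ = 140
j=9: r + 8k = 159.703555… → ⌈·⌉ = 160
j=10: r + 9k = 179.648 → ⌈·⌉ = 180
j=11: r + 10k = 199.592444… → ⌈·⌉ = 200
j=12: r + 11k = 219.536888… → ⌈·⌉ = 220
j=13: r + 12k = 239.481333… → ⌈·⌉ = 240
j=14: r + 13k = 259.425777… → ⌈·⌉ = 260
j=15: r + 14k = 279.370222… → ⌈·⌉ = 280
j=16: r + 15k = 299.314666… → ⌈·⌉ = 300
j=17: r + 16k = 319.259111… → ⌈·⌉ = 320
j=18: r + 17k = 339.203555… → ⌈·⌉ = 340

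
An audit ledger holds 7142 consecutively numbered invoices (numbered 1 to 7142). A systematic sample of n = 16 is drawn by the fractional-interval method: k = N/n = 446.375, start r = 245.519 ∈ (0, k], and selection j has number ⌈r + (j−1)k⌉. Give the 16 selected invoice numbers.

j=1: r + 0k = 245.519 → ⌈·⌉ = 246
j=2: r + 1k = 691.894 → ⌈·⌉ = 692
j=3: r + 2k = 1138.269 → ⌈·⌉ = 1139
j=4: r + 3k = 1584.644 → ⌈·⌉ = 1585
j=5: r + 4k = 2031.019 → ⌈·⌉ = 2032
j=6: r + 5k = 2477.394 → ⌈·⌉ = 2478
j=7: r + 6k = 2923.769 → ⌈·⌉ = 2924
j=8: r + 7k = 3370.144 → ⌈·⌉ = 3371
j=9: r + 8k = 3816.519 → ⌈·⌉ = 3817
j=10: r + 9k = 4262.894 → ⌈·⌉ = 4263
j=11: r + 10k = 4709.269 → ⌈·⌉ = 4710
j=12: r + 11k = 5155.644 → ⌈·⌉ = 5156
j=13: r + 12k = 5602.019 → ⌈·⌉ = 5603
j=14: r + 13k = 6048.394 → ⌈·⌉ = 6049
j=15: r + 14k = 6494.769 → ⌈·⌉ = 6495
j=16: r + 15k = 6941.144 → ⌈·⌉ = 6942

246, 692, 1139, 1585, 2032, 2478, 2924, 3371, 3817, 4263, 4710, 5156, 5603, 6049, 6495, 6942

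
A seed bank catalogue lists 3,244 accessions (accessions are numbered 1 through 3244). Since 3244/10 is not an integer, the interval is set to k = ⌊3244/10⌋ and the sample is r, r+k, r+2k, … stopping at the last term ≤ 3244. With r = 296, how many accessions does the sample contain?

k = ⌊3244/10⌋ = 324
Achieved size = ⌊(3244 − 296)/324⌋ + 1 = ⌊2948/324⌋ + 1 = 9 + 1 = 10
(last selection: 296 + 9×324 = 3212 ≤ 3244; next would be 3536 > 3244)

10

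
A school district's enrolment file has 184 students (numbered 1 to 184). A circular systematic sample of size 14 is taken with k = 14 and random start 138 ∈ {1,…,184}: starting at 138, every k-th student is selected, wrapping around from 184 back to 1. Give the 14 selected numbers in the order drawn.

Selection 1: 138
Selection 2: 138 + 14 = 152
Selection 3: 152 + 14 = 166
Selection 4: 166 + 14 = 180
Selection 5: 180 + 14 = 194 → 194 − 184 = 10
Selection 6: 10 + 14 = 24
Selection 7: 24 + 14 = 38
Selection 8: 38 + 14 = 52
Selection 9: 52 + 14 = 66
Selection 10: 66 + 14 = 80
Selection 11: 80 + 14 = 94
Selection 12: 94 + 14 = 108
Selection 13: 108 + 14 = 122
Selection 14: 122 + 14 = 136

138, 152, 166, 180, 10, 24, 38, 52, 66, 80, 94, 108, 122, 136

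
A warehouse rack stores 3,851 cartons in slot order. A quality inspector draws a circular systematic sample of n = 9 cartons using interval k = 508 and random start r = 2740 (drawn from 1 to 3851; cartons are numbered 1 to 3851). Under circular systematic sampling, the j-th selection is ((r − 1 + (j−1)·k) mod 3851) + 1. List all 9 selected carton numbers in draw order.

Selection 1: 2740
Selection 2: 2740 + 508 = 3248
Selection 3: 3248 + 508 = 3756
Selection 4: 3756 + 508 = 4264 → 4264 − 3851 = 413
Selection 5: 413 + 508 = 921
Selection 6: 921 + 508 = 1429
Selection 7: 1429 + 508 = 1937
Selection 8: 1937 + 508 = 2445
Selection 9: 2445 + 508 = 2953

2740, 3248, 3756, 413, 921, 1429, 1937, 2445, 2953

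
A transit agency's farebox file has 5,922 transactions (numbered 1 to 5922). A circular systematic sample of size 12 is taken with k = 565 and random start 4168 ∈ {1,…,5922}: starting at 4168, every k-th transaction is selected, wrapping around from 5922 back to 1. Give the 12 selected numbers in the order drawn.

4168, 4733, 5298, 5863, 506, 1071, 1636, 2201, 2766, 3331, 3896, 4461

Selection 1: 4168
Selection 2: 4168 + 565 = 4733
Selection 3: 4733 + 565 = 5298
Selection 4: 5298 + 565 = 5863
Selection 5: 5863 + 565 = 6428 → 6428 − 5922 = 506
Selection 6: 506 + 565 = 1071
Selection 7: 1071 + 565 = 1636
Selection 8: 1636 + 565 = 2201
Selection 9: 2201 + 565 = 2766
Selection 10: 2766 + 565 = 3331
Selection 11: 3331 + 565 = 3896
Selection 12: 3896 + 565 = 4461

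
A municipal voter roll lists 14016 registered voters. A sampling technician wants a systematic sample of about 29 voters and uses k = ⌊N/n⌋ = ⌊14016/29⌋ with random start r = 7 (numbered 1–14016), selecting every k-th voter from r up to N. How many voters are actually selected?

30

k = ⌊14016/29⌋ = 483
Achieved size = ⌊(14016 − 7)/483⌋ + 1 = ⌊14009/483⌋ + 1 = 29 + 1 = 30
(last selection: 7 + 29×483 = 14014 ≤ 14016; next would be 14497 > 14016)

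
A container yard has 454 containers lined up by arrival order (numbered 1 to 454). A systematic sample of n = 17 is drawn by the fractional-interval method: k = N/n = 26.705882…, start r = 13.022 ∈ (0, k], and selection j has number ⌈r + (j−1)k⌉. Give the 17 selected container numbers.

14, 40, 67, 94, 120, 147, 174, 200, 227, 254, 281, 307, 334, 361, 387, 414, 441

j=1: r + 0k = 13.022 → ⌈·⌉ = 14
j=2: r + 1k = 39.727882… → ⌈·⌉ = 40
j=3: r + 2k = 66.433764… → ⌈·⌉ = 67
j=4: r + 3k = 93.139647… → ⌈·⌉ = 94
j=5: r + 4k = 119.845529… → ⌈·⌉ = 120
j=6: r + 5k = 146.551411… → ⌈·⌉ = 147
j=7: r + 6k = 173.257294… → ⌈·⌉ = 174
j=8: r + 7k = 199.963176… → ⌈·⌉ = 200
j=9: r + 8k = 226.669058… → ⌈·⌉ = 227
j=10: r + 9k = 253.374941… → ⌈·⌉ = 254
j=11: r + 10k = 280.080823… → ⌈·⌉ = 281
j=12: r + 11k = 306.786705… → ⌈·⌉ = 307
j=13: r + 12k = 333.492588… → ⌈·⌉ = 334
j=14: r + 13k = 360.198470… → ⌈·⌉ = 361
j=15: r + 14k = 386.904352… → ⌈·⌉ = 387
j=16: r + 15k = 413.610235… → ⌈·⌉ = 414
j=17: r + 16k = 440.316117… → ⌈·⌉ = 441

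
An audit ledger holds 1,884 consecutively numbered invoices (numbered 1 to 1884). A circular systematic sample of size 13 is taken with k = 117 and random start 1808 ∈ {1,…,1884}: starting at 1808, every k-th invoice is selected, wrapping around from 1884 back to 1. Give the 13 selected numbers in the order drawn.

Selection 1: 1808
Selection 2: 1808 + 117 = 1925 → 1925 − 1884 = 41
Selection 3: 41 + 117 = 158
Selection 4: 158 + 117 = 275
Selection 5: 275 + 117 = 392
Selection 6: 392 + 117 = 509
Selection 7: 509 + 117 = 626
Selection 8: 626 + 117 = 743
Selection 9: 743 + 117 = 860
Selection 10: 860 + 117 = 977
Selection 11: 977 + 117 = 1094
Selection 12: 1094 + 117 = 1211
Selection 13: 1211 + 117 = 1328

1808, 41, 158, 275, 392, 509, 626, 743, 860, 977, 1094, 1211, 1328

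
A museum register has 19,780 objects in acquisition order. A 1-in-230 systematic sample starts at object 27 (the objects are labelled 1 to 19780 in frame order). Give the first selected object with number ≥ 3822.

k = 230
Steps past start: ⌈(3822 − 27)/230⌉ = ⌈3795/230⌉ = 17
Selected object: 27 + 17×230 = 3937

3937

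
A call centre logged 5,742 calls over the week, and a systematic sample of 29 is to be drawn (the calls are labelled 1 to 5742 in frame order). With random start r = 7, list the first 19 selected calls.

k = N/n = 5742/29 = 198
call 1: 7
call 2: 7 + 198 = 205
call 3: 205 + 198 = 403
call 4: 403 + 198 = 601
call 5: 601 + 198 = 799
call 6: 799 + 198 = 997
call 7: 997 + 198 = 1195
call 8: 1195 + 198 = 1393
call 9: 1393 + 198 = 1591
call 10: 1591 + 198 = 1789
call 11: 1789 + 198 = 1987
call 12: 1987 + 198 = 2185
call 13: 2185 + 198 = 2383
call 14: 2383 + 198 = 2581
call 15: 2581 + 198 = 2779
call 16: 2779 + 198 = 2977
call 17: 2977 + 198 = 3175
call 18: 3175 + 198 = 3373
call 19: 3373 + 198 = 3571

7, 205, 403, 601, 799, 997, 1195, 1393, 1591, 1789, 1987, 2185, 2383, 2581, 2779, 2977, 3175, 3373, 3571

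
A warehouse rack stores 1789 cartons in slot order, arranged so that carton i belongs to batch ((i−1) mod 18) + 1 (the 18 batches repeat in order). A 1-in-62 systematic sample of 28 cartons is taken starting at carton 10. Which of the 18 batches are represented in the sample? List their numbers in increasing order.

2, 4, 6, 8, 10, 12, 14, 16, 18

Consecutive selections differ by k = 62, so their batch numbers differ by 62 mod 18 = 8.
gcd(62, 18) = 2, so the sample visits 18/2 = 9 distinct residues mod 18.
Start 10 is batch 10; the batches hit are 2, 4, 6, 8, 10, 12, 14, 16, 18.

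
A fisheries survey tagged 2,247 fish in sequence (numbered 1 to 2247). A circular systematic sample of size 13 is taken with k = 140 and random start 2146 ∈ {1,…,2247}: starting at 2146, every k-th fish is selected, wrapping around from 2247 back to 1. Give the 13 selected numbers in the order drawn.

Selection 1: 2146
Selection 2: 2146 + 140 = 2286 → 2286 − 2247 = 39
Selection 3: 39 + 140 = 179
Selection 4: 179 + 140 = 319
Selection 5: 319 + 140 = 459
Selection 6: 459 + 140 = 599
Selection 7: 599 + 140 = 739
Selection 8: 739 + 140 = 879
Selection 9: 879 + 140 = 1019
Selection 10: 1019 + 140 = 1159
Selection 11: 1159 + 140 = 1299
Selection 12: 1299 + 140 = 1439
Selection 13: 1439 + 140 = 1579

2146, 39, 179, 319, 459, 599, 739, 879, 1019, 1159, 1299, 1439, 1579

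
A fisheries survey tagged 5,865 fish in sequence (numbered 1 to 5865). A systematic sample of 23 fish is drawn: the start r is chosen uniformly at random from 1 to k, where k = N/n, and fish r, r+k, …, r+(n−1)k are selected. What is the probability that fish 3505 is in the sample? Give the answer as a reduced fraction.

1/255

k = 5865/23 = 255.
Fish 3505 is selected iff r ≡ 3505 (mod 255); exactly one such r in {1,…,255}.
Inclusion probability = 1/255.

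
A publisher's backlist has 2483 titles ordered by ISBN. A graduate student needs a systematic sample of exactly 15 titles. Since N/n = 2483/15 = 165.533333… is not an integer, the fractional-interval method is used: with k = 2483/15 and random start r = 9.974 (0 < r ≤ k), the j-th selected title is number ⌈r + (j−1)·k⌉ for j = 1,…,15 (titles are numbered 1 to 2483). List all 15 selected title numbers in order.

j=1: r + 0k = 9.974 → ⌈·⌉ = 10
j=2: r + 1k = 175.507333… → ⌈·⌉ = 176
j=3: r + 2k = 341.040666… → ⌈·⌉ = 342
j=4: r + 3k = 506.574 → ⌈·⌉ = 507
j=5: r + 4k = 672.107333… → ⌈·⌉ = 673
j=6: r + 5k = 837.640666… → ⌈·⌉ = 838
j=7: r + 6k = 1003.174 → ⌈·⌉ = 1004
j=8: r + 7k = 1168.707333… → ⌈·⌉ = 1169
j=9: r + 8k = 1334.240666… → ⌈·⌉ = 1335
j=10: r + 9k = 1499.774 → ⌈·⌉ = 1500
j=11: r + 10k = 1665.307333… → ⌈·⌉ = 1666
j=12: r + 11k = 1830.840666… → ⌈·⌉ = 1831
j=13: r + 12k = 1996.374 → ⌈·⌉ = 1997
j=14: r + 13k = 2161.907333… → ⌈·⌉ = 2162
j=15: r + 14k = 2327.440666… → ⌈·⌉ = 2328

10, 176, 342, 507, 673, 838, 1004, 1169, 1335, 1500, 1666, 1831, 1997, 2162, 2328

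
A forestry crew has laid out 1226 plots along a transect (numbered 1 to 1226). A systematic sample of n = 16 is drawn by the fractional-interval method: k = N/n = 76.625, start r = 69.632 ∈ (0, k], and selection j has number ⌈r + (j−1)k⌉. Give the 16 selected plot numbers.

70, 147, 223, 300, 377, 453, 530, 607, 683, 760, 836, 913, 990, 1066, 1143, 1220

j=1: r + 0k = 69.632 → ⌈·⌉ = 70
j=2: r + 1k = 146.257 → ⌈·⌉ = 147
j=3: r + 2k = 222.882 → ⌈·⌉ = 223
j=4: r + 3k = 299.507 → ⌈·⌉ = 300
j=5: r + 4k = 376.132 → ⌈·⌉ = 377
j=6: r + 5k = 452.757 → ⌈·⌉ = 453
j=7: r + 6k = 529.382 → ⌈·⌉ = 530
j=8: r + 7k = 606.007 → ⌈·⌉ = 607
j=9: r + 8k = 682.632 → ⌈·⌉ = 683
j=10: r + 9k = 759.257 → ⌈·⌉ = 760
j=11: r + 10k = 835.882 → ⌈·⌉ = 836
j=12: r + 11k = 912.507 → ⌈·⌉ = 913
j=13: r + 12k = 989.132 → ⌈·⌉ = 990
j=14: r + 13k = 1065.757 → ⌈·⌉ = 1066
j=15: r + 14k = 1142.382 → ⌈·⌉ = 1143
j=16: r + 15k = 1219.007 → ⌈·⌉ = 1220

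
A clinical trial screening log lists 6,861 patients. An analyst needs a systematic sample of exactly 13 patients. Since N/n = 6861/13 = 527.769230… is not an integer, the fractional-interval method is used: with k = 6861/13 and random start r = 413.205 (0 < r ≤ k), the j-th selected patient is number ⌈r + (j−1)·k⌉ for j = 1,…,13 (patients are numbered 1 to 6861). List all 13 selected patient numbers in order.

j=1: r + 0k = 413.205 → ⌈·⌉ = 414
j=2: r + 1k = 940.974230… → ⌈·⌉ = 941
j=3: r + 2k = 1468.743461… → ⌈·⌉ = 1469
j=4: r + 3k = 1996.512692… → ⌈·⌉ = 1997
j=5: r + 4k = 2524.281923… → ⌈·⌉ = 2525
j=6: r + 5k = 3052.051153… → ⌈·⌉ = 3053
j=7: r + 6k = 3579.820384… → ⌈·⌉ = 3580
j=8: r + 7k = 4107.589615… → ⌈·⌉ = 4108
j=9: r + 8k = 4635.358846… → ⌈·⌉ = 4636
j=10: r + 9k = 5163.128076… → ⌈·⌉ = 5164
j=11: r + 10k = 5690.897307… → ⌈·⌉ = 5691
j=12: r + 11k = 6218.666538… → ⌈·⌉ = 6219
j=13: r + 12k = 6746.435769… → ⌈·⌉ = 6747

414, 941, 1469, 1997, 2525, 3053, 3580, 4108, 4636, 5164, 5691, 6219, 6747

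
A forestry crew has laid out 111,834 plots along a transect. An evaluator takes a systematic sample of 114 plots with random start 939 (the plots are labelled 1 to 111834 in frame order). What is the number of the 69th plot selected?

67647

k = 111834/114 = 981
69th selection = r + (69−1)·k = 939 + 68×981 = 939 + 66708 = 67647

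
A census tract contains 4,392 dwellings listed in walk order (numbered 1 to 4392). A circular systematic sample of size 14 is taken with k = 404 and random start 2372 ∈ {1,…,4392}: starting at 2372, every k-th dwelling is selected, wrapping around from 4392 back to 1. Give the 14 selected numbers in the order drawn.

Selection 1: 2372
Selection 2: 2372 + 404 = 2776
Selection 3: 2776 + 404 = 3180
Selection 4: 3180 + 404 = 3584
Selection 5: 3584 + 404 = 3988
Selection 6: 3988 + 404 = 4392
Selection 7: 4392 + 404 = 4796 → 4796 − 4392 = 404
Selection 8: 404 + 404 = 808
Selection 9: 808 + 404 = 1212
Selection 10: 1212 + 404 = 1616
Selection 11: 1616 + 404 = 2020
Selection 12: 2020 + 404 = 2424
Selection 13: 2424 + 404 = 2828
Selection 14: 2828 + 404 = 3232

2372, 2776, 3180, 3584, 3988, 4392, 404, 808, 1212, 1616, 2020, 2424, 2828, 3232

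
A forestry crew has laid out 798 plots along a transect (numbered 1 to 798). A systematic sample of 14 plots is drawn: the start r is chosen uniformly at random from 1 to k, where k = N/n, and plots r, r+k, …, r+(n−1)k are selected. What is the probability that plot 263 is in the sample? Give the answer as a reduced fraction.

k = 798/14 = 57.
Plot 263 is selected iff r ≡ 263 (mod 57); exactly one such r in {1,…,57}.
Inclusion probability = 1/57.

1/57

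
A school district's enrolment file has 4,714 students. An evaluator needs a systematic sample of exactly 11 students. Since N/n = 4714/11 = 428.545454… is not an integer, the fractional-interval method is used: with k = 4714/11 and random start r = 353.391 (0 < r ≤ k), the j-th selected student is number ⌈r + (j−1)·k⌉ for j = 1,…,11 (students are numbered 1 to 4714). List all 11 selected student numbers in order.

354, 782, 1211, 1640, 2068, 2497, 2925, 3354, 3782, 4211, 4639

j=1: r + 0k = 353.391 → ⌈·⌉ = 354
j=2: r + 1k = 781.936454… → ⌈·⌉ = 782
j=3: r + 2k = 1210.481909… → ⌈·⌉ = 1211
j=4: r + 3k = 1639.027363… → ⌈·⌉ = 1640
j=5: r + 4k = 2067.572818… → ⌈·⌉ = 2068
j=6: r + 5k = 2496.118272… → ⌈·⌉ = 2497
j=7: r + 6k = 2924.663727… → ⌈·⌉ = 2925
j=8: r + 7k = 3353.209181… → ⌈·⌉ = 3354
j=9: r + 8k = 3781.754636… → ⌈·⌉ = 3782
j=10: r + 9k = 4210.300090… → ⌈·⌉ = 4211
j=11: r + 10k = 4638.845545… → ⌈·⌉ = 4639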